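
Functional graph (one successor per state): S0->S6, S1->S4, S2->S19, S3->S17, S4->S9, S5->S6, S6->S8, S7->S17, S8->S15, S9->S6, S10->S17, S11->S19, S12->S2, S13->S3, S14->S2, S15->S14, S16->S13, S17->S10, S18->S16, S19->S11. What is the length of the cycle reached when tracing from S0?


Trace from S0 until a state repeats:
  S0 -> S6 -> S8 -> S15 -> S14 -> S2 -> S19 -> S11 -> S19
S19 first seen at step 6, revisited at step 8.
Cycle length = 8 - 6 = 2

2


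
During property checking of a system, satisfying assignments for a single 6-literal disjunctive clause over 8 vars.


Step 1: Total=2^8=256
Step 2: Unsat when all 6 false: 2^2=4
Step 3: Sat=256-4=252

252


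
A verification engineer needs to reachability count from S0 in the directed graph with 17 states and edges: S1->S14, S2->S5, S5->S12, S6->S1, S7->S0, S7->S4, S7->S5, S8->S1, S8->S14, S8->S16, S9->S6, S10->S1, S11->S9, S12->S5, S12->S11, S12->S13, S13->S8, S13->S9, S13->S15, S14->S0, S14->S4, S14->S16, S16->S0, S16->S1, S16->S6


BFS from S0:
  layer 0: {S0}
Reachable set: {S0}
Count = 1

1


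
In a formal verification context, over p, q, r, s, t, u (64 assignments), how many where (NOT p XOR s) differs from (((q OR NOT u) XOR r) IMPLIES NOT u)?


F1 = (NOT p XOR s)
F2 = (((q OR NOT u) XOR r) IMPLIES NOT u)
Evaluate both on each of 64 rows (bits = p,q,r,s,t,u):
  row 0 [000000]: F1=1 F2=1 -> 0
  row 1 [000001]: F1=1 F2=1 -> 0
  row 2 [000010]: F1=1 F2=1 -> 0
  row 3 [000011]: F1=1 F2=1 -> 0
  row 4 [000100]: F1=0 F2=1 (differ) -> 1
  (every remaining row is evaluated the same way; all 64 results are listed next)
Full result column, 8 rows per line (p,q,r fixed per line; s,t,u runs 000..111 left to right):
  rows 0-7 [p,q,r=000]: 00001111  (ones: 4)
  rows 8-15 [p,q,r=001]: 01011010  (ones: 4)
  rows 16-23 [p,q,r=010]: 01011010  (ones: 4)
  rows 24-31 [p,q,r=011]: 00001111  (ones: 4)
  rows 32-39 [p,q,r=100]: 11110000  (ones: 4)
  rows 40-47 [p,q,r=101]: 10100101  (ones: 4)
  rows 48-55 [p,q,r=110]: 10100101  (ones: 4)
  rows 56-63 [p,q,r=111]: 11110000  (ones: 4)
Disagreements = 4+4+4+4+4+4+4+4 = 32

32


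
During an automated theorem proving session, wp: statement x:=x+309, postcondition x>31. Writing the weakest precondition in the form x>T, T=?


Formula: wp(x:=E, P) = P[E/x] (substitute E for x in postcondition)
Step 1: Postcondition: x>31
Step 2: Substitute x+309 for x: x+309>31
Step 3: Solve for x: x > 31-309 = -278

-278


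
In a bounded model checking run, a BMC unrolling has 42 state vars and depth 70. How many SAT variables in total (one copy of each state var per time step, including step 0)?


BMC unrolls to depth k, creating one copy of each state var for steps 0..k.
Step count = 70 + 1 = 71 (steps 0 through 70)
Vars per step = 42
Total = 42 * 71 = 2982

2982


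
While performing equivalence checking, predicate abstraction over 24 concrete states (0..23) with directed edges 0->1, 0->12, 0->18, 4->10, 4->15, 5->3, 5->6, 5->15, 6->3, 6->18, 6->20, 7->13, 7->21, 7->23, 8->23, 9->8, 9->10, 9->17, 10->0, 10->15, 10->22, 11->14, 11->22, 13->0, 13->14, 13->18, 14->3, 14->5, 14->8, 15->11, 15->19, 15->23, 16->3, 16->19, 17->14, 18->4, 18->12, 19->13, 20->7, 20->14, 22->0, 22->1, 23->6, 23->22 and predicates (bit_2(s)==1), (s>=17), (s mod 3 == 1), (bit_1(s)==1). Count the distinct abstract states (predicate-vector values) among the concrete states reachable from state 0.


BFS from 0:
Concrete reachable: {0, 1, 3, 4, 5, 6, 7, 8, 10, 11, 12, 13, 14, 15, 18, 19, 20, 21, 22, 23}
Abstract via predicates (bit_2(s)==1), (s>=17), (s mod 3 == 1), (bit_1(s)==1):
  (0,0,0,0) <- {0, 8}
  (0,0,0,1) <- {3, 11}
  (0,0,1,0) <- {1}
  (0,0,1,1) <- {10}
  (0,1,0,1) <- {18}
  (0,1,1,1) <- {19}
  (1,0,0,0) <- {5, 12}
  (1,0,0,1) <- {6, 14, 15}
  (1,0,1,0) <- {4, 13}
  (1,0,1,1) <- {7}
  (1,1,0,0) <- {20, 21}
  (1,1,0,1) <- {23}
  (1,1,1,1) <- {22}
Distinct abstract states = 13

13


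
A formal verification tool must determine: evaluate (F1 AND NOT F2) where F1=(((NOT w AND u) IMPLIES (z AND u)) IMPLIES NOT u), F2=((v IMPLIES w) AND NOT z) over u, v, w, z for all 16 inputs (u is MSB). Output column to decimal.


F1 = (((NOT w AND u) IMPLIES (z AND u)) IMPLIES NOT u)
F2 = ((v IMPLIES w) AND NOT z)
Counterexample to F1=>F2 is where F1=1 and F2=0.
Evaluate each row (bits = u,v,w,z, MSB first):
  row 0 [0000]: F1=1 F2=1 -> F1&~F2 -> 0
  row 1 [0001]: F1=1 F2=0 -> F1&~F2 -> 1
  row 2 [0010]: F1=1 F2=1 -> F1&~F2 -> 0
  row 3 [0011]: F1=1 F2=0 -> F1&~F2 -> 1
  row 4 [0100]: F1=1 F2=0 -> F1&~F2 -> 1
  row 5 [0101]: F1=1 F2=0 -> F1&~F2 -> 1
  row 6 [0110]: F1=1 F2=1 -> F1&~F2 -> 0
  row 7 [0111]: F1=1 F2=0 -> F1&~F2 -> 1
  row 8 [1000]: F1=1 F2=1 -> F1&~F2 -> 0
  row 9 [1001]: F1=0 F2=0 -> F1&~F2 -> 0
  row 10 [1010]: F1=0 F2=1 -> F1&~F2 -> 0
  row 11 [1011]: F1=0 F2=0 -> F1&~F2 -> 0
  row 12 [1100]: F1=1 F2=0 -> F1&~F2 -> 1
  row 13 [1101]: F1=0 F2=0 -> F1&~F2 -> 0
  row 14 [1110]: F1=0 F2=1 -> F1&~F2 -> 0
  row 15 [1111]: F1=0 F2=0 -> F1&~F2 -> 0
Full result column, 4 rows per line (u,v fixed per line; w,z runs 00..11 left to right):
  rows 0-3 [u,v=00]: 0101  = hex 5
  rows 4-7 [u,v=01]: 1101  = hex D
  rows 8-11 [u,v=10]: 0000  = hex 0
  rows 12-15 [u,v=11]: 1000  = hex 8
Counterexample vector (row 0 .. row 15) = 0101110100001000
Output column grouped in 4s = 0101 1101 0000 1000 = 0x5D08
Convert to decimal digit by digit (value = value*16 + digit):
  5 -> 5
  5*16 + 13 (D) = 93
  93*16 + 0 = 1488
  1488*16 + 8 = 23816
Decimal = 23816

23816


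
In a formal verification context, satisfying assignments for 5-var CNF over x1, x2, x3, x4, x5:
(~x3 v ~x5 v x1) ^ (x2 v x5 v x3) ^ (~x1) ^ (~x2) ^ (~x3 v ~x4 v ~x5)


CNF with 5 clauses over 5 vars (32 assignments).
An assignment satisfies CNF iff every clause has >=1 true literal.
Check each row (bits = x1,x2,x3,x4,x5; clause T/F shown):
  row 0 [00000]: clauses=TFTTT -> 0
  row 1 [00001]: clauses=TTTTT -> 1
  row 2 [00010]: clauses=TFTTT -> 0
  row 3 [00011]: clauses=TTTTT -> 1
  row 4 [00100]: clauses=TTTTT -> 1
  row 5 [00101]: clauses=FTTTT -> 0
  row 6 [00110]: clauses=TTTTT -> 1
  row 7 [00111]: clauses=FTTTF -> 0
  row 8 [01000]: clauses=TTTFT -> 0
  row 9 [01001]: clauses=TTTFT -> 0
  row 10 [01010]: clauses=TTTFT -> 0
  row 11 [01011]: clauses=TTTFT -> 0
  row 12 [01100]: clauses=TTTFT -> 0
  row 13 [01101]: clauses=FTTFT -> 0
  row 14 [01110]: clauses=TTTFT -> 0
  row 15 [01111]: clauses=FTTFF -> 0
  row 16 [10000]: clauses=TFFTT -> 0
  row 17 [10001]: clauses=TTFTT -> 0
  row 18 [10010]: clauses=TFFTT -> 0
  row 19 [10011]: clauses=TTFTT -> 0
  row 20 [10100]: clauses=TTFTT -> 0
  row 21 [10101]: clauses=TTFTT -> 0
  row 22 [10110]: clauses=TTFTT -> 0
  row 23 [10111]: clauses=TTFTF -> 0
  row 24 [11000]: clauses=TTFFT -> 0
  row 25 [11001]: clauses=TTFFT -> 0
  row 26 [11010]: clauses=TTFFT -> 0
  row 27 [11011]: clauses=TTFFT -> 0
  row 28 [11100]: clauses=TTFFT -> 0
  row 29 [11101]: clauses=TTFFT -> 0
  row 30 [11110]: clauses=TTFFT -> 0
  row 31 [11111]: clauses=TTFFF -> 0
Full result column, 8 rows per line (x1,x2 fixed per line; x3,x4,x5 runs 000..111 left to right):
  rows 0-7 [x1,x2=00]: 01011010  (ones: 4)
  rows 8-15 [x1,x2=01]: 00000000  (ones: 0)
  rows 16-23 [x1,x2=10]: 00000000  (ones: 0)
  rows 24-31 [x1,x2=11]: 00000000  (ones: 0)
Satisfying assignments = 4+0+0+0 = 4

4


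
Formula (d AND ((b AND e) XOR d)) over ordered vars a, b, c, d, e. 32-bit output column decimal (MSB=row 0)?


Formula: (d AND ((b AND e) XOR d)) over a, b, c, d, e (32 rows)
Evaluate each row (bits = a,b,c,d,e, MSB first):
  row 0 [00000]: (0 AND ((0 AND 0) XOR 0)) -> 0
  row 1 [00001]: (0 AND ((0 AND 1) XOR 0)) -> 0
  row 2 [00010]: (1 AND ((0 AND 0) XOR 1)) -> 1
  row 3 [00011]: (1 AND ((0 AND 1) XOR 1)) -> 1
  row 4 [00100]: (0 AND ((0 AND 0) XOR 0)) -> 0
  row 5 [00101]: (0 AND ((0 AND 1) XOR 0)) -> 0
  row 6 [00110]: (1 AND ((0 AND 0) XOR 1)) -> 1
  row 7 [00111]: (1 AND ((0 AND 1) XOR 1)) -> 1
  row 8 [01000]: (0 AND ((1 AND 0) XOR 0)) -> 0
  row 9 [01001]: (0 AND ((1 AND 1) XOR 0)) -> 0
  row 10 [01010]: (1 AND ((1 AND 0) XOR 1)) -> 1
  row 11 [01011]: (1 AND ((1 AND 1) XOR 1)) -> 0
  row 12 [01100]: (0 AND ((1 AND 0) XOR 0)) -> 0
  row 13 [01101]: (0 AND ((1 AND 1) XOR 0)) -> 0
  row 14 [01110]: (1 AND ((1 AND 0) XOR 1)) -> 1
  row 15 [01111]: (1 AND ((1 AND 1) XOR 1)) -> 0
  row 16 [10000]: (0 AND ((0 AND 0) XOR 0)) -> 0
  row 17 [10001]: (0 AND ((0 AND 1) XOR 0)) -> 0
  row 18 [10010]: (1 AND ((0 AND 0) XOR 1)) -> 1
  row 19 [10011]: (1 AND ((0 AND 1) XOR 1)) -> 1
  row 20 [10100]: (0 AND ((0 AND 0) XOR 0)) -> 0
  row 21 [10101]: (0 AND ((0 AND 1) XOR 0)) -> 0
  row 22 [10110]: (1 AND ((0 AND 0) XOR 1)) -> 1
  row 23 [10111]: (1 AND ((0 AND 1) XOR 1)) -> 1
  row 24 [11000]: (0 AND ((1 AND 0) XOR 0)) -> 0
  row 25 [11001]: (0 AND ((1 AND 1) XOR 0)) -> 0
  row 26 [11010]: (1 AND ((1 AND 0) XOR 1)) -> 1
  row 27 [11011]: (1 AND ((1 AND 1) XOR 1)) -> 0
  row 28 [11100]: (0 AND ((1 AND 0) XOR 0)) -> 0
  row 29 [11101]: (0 AND ((1 AND 1) XOR 0)) -> 0
  row 30 [11110]: (1 AND ((1 AND 0) XOR 1)) -> 1
  row 31 [11111]: (1 AND ((1 AND 1) XOR 1)) -> 0
Full result column, 4 rows per line (a,b,c fixed per line; d,e runs 00..11 left to right):
  rows 0-3 [a,b,c=000]: 0011  = hex 3
  rows 4-7 [a,b,c=001]: 0011  = hex 3
  rows 8-11 [a,b,c=010]: 0010  = hex 2
  rows 12-15 [a,b,c=011]: 0010  = hex 2
  rows 16-19 [a,b,c=100]: 0011  = hex 3
  rows 20-23 [a,b,c=101]: 0011  = hex 3
  rows 24-27 [a,b,c=110]: 0010  = hex 2
  rows 28-31 [a,b,c=111]: 0010  = hex 2
Output column (row 0 .. row 31) = 00110011001000100011001100100010
Output column grouped in 4s = 0011 0011 0010 0010 0011 0011 0010 0010 = 0x33223322
Convert to decimal digit by digit (value = value*16 + digit):
  3 -> 3
  3*16 + 3 = 51
  51*16 + 2 = 818
  818*16 + 2 = 13090
  13090*16 + 3 = 209443
  209443*16 + 3 = 3351091
  3351091*16 + 2 = 53617458
  53617458*16 + 2 = 857879330
Decimal = 857879330

857879330


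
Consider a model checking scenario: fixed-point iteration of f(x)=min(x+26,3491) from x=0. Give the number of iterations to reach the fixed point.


Step 1: x=0, cap=3491, increment=26
Step 2: x grows by 26 each step until capped at 3491; fixed point is x=3491
Step 3: iterations = ceil(3491/26) = 135

135


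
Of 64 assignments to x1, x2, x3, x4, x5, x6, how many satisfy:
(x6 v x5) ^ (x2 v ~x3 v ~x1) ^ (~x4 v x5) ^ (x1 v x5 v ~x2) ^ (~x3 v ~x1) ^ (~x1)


CNF with 6 clauses over 6 vars (64 assignments).
An assignment satisfies CNF iff every clause has >=1 true literal.
Check each row (bits = x1,x2,x3,x4,x5,x6; clause T/F shown):
  row 0 [000000]: clauses=FTTTTT -> 0
  row 1 [000001]: clauses=TTTTTT -> 1
  row 2 [000010]: clauses=TTTTTT -> 1
  row 3 [000011]: clauses=TTTTTT -> 1
  row 4 [000100]: clauses=FTFTTT -> 0
  (every remaining row is evaluated the same way; all 64 results are listed next)
Full result column, 8 rows per line (x1,x2,x3 fixed per line; x4,x5,x6 runs 000..111 left to right):
  rows 0-7 [x1,x2,x3=000]: 01110011  (ones: 5)
  rows 8-15 [x1,x2,x3=001]: 01110011  (ones: 5)
  rows 16-23 [x1,x2,x3=010]: 00110011  (ones: 4)
  rows 24-31 [x1,x2,x3=011]: 00110011  (ones: 4)
  rows 32-39 [x1,x2,x3=100]: 00000000  (ones: 0)
  rows 40-47 [x1,x2,x3=101]: 00000000  (ones: 0)
  rows 48-55 [x1,x2,x3=110]: 00000000  (ones: 0)
  rows 56-63 [x1,x2,x3=111]: 00000000  (ones: 0)
Satisfying assignments = 5+5+4+4+0+0+0+0 = 18

18


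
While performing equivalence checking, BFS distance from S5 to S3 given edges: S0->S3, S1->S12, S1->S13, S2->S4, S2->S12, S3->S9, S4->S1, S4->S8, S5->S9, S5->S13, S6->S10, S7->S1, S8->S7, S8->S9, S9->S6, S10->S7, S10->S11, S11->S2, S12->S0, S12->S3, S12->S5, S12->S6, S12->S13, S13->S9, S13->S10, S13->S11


BFS layer-by-layer from S5:
  dist 0: {S5}
  dist 1: {S9, S13}
  dist 2: {S6, S10, S11}
  dist 3: {S2, S7}
  dist 4: {S1, S4, S12}
  dist 5: {S0, S3, S8}
  -> S3 reached at distance 5
Shortest path length = 5

5


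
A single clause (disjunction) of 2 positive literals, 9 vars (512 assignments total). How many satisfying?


Step 1: Total=2^9=512
Step 2: Unsat when all 2 false: 2^7=128
Step 3: Sat=512-128=384

384


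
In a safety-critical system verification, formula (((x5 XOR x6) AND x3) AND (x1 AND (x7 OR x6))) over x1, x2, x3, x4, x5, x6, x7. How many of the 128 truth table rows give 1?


Formula: (((x5 XOR x6) AND x3) AND (x1 AND (x7 OR x6))) over 7 vars (128 rows)
Evaluate each row (x1, x2, x3, x4, x5, x6, x7 as bits, MSB first):
  row 0 [0000000]: (((0 XOR 0) AND 0) AND (0 AND (0 OR 0))) -> 0
  row 1 [0000001]: (((0 XOR 0) AND 0) AND (0 AND (1 OR 0))) -> 0
  row 2 [0000010]: (((0 XOR 1) AND 0) AND (0 AND (0 OR 1))) -> 0
  row 3 [0000011]: (((0 XOR 1) AND 0) AND (0 AND (1 OR 1))) -> 0
  row 4 [0000100]: (((1 XOR 0) AND 0) AND (0 AND (0 OR 0))) -> 0
  (every remaining row is evaluated the same way; all 128 results are listed next)
Full result column, 8 rows per line (x1,x2,x3,x4 fixed per line; x5,x6,x7 runs 000..111 left to right):
  rows 0-7 [x1,x2,x3,x4=0000]: 00000000  (ones: 0)
  rows 8-15 [x1,x2,x3,x4=0001]: 00000000  (ones: 0)
  rows 16-23 [x1,x2,x3,x4=0010]: 00000000  (ones: 0)
  rows 24-31 [x1,x2,x3,x4=0011]: 00000000  (ones: 0)
  rows 32-39 [x1,x2,x3,x4=0100]: 00000000  (ones: 0)
  rows 40-47 [x1,x2,x3,x4=0101]: 00000000  (ones: 0)
  rows 48-55 [x1,x2,x3,x4=0110]: 00000000  (ones: 0)
  rows 56-63 [x1,x2,x3,x4=0111]: 00000000  (ones: 0)
  rows 64-71 [x1,x2,x3,x4=1000]: 00000000  (ones: 0)
  rows 72-79 [x1,x2,x3,x4=1001]: 00000000  (ones: 0)
  rows 80-87 [x1,x2,x3,x4=1010]: 00110100  (ones: 3)
  rows 88-95 [x1,x2,x3,x4=1011]: 00110100  (ones: 3)
  rows 96-103 [x1,x2,x3,x4=1100]: 00000000  (ones: 0)
  rows 104-111 [x1,x2,x3,x4=1101]: 00000000  (ones: 0)
  rows 112-119 [x1,x2,x3,x4=1110]: 00110100  (ones: 3)
  rows 120-127 [x1,x2,x3,x4=1111]: 00110100  (ones: 3)
Count of 1-rows = 0+0+0+0+0+0+0+0+0+0+3+3+0+0+3+3 = 12

12


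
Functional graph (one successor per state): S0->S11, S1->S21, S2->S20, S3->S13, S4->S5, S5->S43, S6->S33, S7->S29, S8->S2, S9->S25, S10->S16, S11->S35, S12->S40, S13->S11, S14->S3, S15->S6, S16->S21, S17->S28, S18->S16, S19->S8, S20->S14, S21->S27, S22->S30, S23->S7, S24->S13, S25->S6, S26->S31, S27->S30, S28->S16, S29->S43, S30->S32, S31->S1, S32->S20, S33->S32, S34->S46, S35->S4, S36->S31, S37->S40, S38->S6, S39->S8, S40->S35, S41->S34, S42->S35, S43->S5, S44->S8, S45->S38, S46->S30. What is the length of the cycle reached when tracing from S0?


Trace from S0 until a state repeats:
  S0 -> S11 -> S35 -> S4 -> S5 -> S43 -> S5
S5 first seen at step 4, revisited at step 6.
Cycle length = 6 - 4 = 2

2


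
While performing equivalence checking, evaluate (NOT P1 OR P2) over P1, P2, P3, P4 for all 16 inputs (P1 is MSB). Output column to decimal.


Formula: (NOT P1 OR P2) over P1, P2, P3, P4 (16 rows)
Evaluate each row (bits = P1,P2,P3,P4, MSB first):
  row 0 [0000]: (NOT 0 OR 0) -> 1
  row 1 [0001]: (NOT 0 OR 0) -> 1
  row 2 [0010]: (NOT 0 OR 0) -> 1
  row 3 [0011]: (NOT 0 OR 0) -> 1
  row 4 [0100]: (NOT 0 OR 1) -> 1
  row 5 [0101]: (NOT 0 OR 1) -> 1
  row 6 [0110]: (NOT 0 OR 1) -> 1
  row 7 [0111]: (NOT 0 OR 1) -> 1
  row 8 [1000]: (NOT 1 OR 0) -> 0
  row 9 [1001]: (NOT 1 OR 0) -> 0
  row 10 [1010]: (NOT 1 OR 0) -> 0
  row 11 [1011]: (NOT 1 OR 0) -> 0
  row 12 [1100]: (NOT 1 OR 1) -> 1
  row 13 [1101]: (NOT 1 OR 1) -> 1
  row 14 [1110]: (NOT 1 OR 1) -> 1
  row 15 [1111]: (NOT 1 OR 1) -> 1
Full result column, 4 rows per line (P1,P2 fixed per line; P3,P4 runs 00..11 left to right):
  rows 0-3 [P1,P2=00]: 1111  = hex F
  rows 4-7 [P1,P2=01]: 1111  = hex F
  rows 8-11 [P1,P2=10]: 0000  = hex 0
  rows 12-15 [P1,P2=11]: 1111  = hex F
Output column (row 0 .. row 15) = 1111111100001111
Output column grouped in 4s = 1111 1111 0000 1111 = 0xFF0F
Convert to decimal digit by digit (value = value*16 + digit):
  F -> 15
  15*16 + 15 (F) = 255
  255*16 + 0 = 4080
  4080*16 + 15 (F) = 65295
Decimal = 65295

65295


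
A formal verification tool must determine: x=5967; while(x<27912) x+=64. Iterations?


Step 1: x goes from 5967 toward 27912 by 64; the body runs while x<27912, so iterations = ceil((bound-start)/step)
Step 2: Distance=21945
Step 3: ceil(21945/64)=343

343


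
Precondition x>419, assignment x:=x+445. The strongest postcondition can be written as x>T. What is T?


Formula: sp(P, x:=E) = exists old_x. (x = E[old_x/x]) AND P[old_x/x] (old_x is the value of x before the assignment; eliminate old_x by solving x = E[old_x/x] for old_x)
Step 1: Precondition P: x>419, i.e. old_x > 419
Step 2: Assignment gives x = old_x + 445, so old_x = x - 445
Step 3: Substitute into P: x - 445 > 419
Step 4: Simplify: x > 419+445 = 864

864


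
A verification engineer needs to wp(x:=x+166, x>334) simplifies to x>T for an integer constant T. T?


Formula: wp(x:=E, P) = P[E/x] (substitute E for x in postcondition)
Step 1: Postcondition: x>334
Step 2: Substitute x+166 for x: x+166>334
Step 3: Solve for x: x > 334-166 = 168

168


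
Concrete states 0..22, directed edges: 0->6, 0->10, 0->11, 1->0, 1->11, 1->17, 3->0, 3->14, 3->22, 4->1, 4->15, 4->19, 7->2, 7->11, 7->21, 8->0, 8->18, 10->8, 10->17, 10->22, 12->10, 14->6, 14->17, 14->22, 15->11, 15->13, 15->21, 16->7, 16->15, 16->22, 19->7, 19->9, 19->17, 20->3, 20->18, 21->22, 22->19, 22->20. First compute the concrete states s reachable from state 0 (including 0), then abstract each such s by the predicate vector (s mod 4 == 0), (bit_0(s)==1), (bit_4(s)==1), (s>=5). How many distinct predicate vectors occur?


BFS from 0:
Concrete reachable: {0, 2, 3, 6, 7, 8, 9, 10, 11, 14, 17, 18, 19, 20, 21, 22}
Abstract via predicates (s mod 4 == 0), (bit_0(s)==1), (bit_4(s)==1), (s>=5):
  (0,0,0,0) <- {2}
  (0,0,0,1) <- {6, 10, 14}
  (0,0,1,1) <- {18, 22}
  (0,1,0,0) <- {3}
  (0,1,0,1) <- {7, 9, 11}
  (0,1,1,1) <- {17, 19, 21}
  (1,0,0,0) <- {0}
  (1,0,0,1) <- {8}
  (1,0,1,1) <- {20}
Distinct abstract states = 9

9


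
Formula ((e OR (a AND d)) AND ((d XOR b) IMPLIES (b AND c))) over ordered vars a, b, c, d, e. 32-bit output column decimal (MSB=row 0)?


Formula: ((e OR (a AND d)) AND ((d XOR b) IMPLIES (b AND c))) over a, b, c, d, e (32 rows)
Evaluate each row (bits = a,b,c,d,e, MSB first):
  row 0 [00000]: ((0 OR (0 AND 0)) AND ((0 XOR 0) IMPLIES (0 AND 0))) -> 0
  row 1 [00001]: ((1 OR (0 AND 0)) AND ((0 XOR 0) IMPLIES (0 AND 0))) -> 1
  row 2 [00010]: ((0 OR (0 AND 1)) AND ((1 XOR 0) IMPLIES (0 AND 0))) -> 0
  row 3 [00011]: ((1 OR (0 AND 1)) AND ((1 XOR 0) IMPLIES (0 AND 0))) -> 0
  row 4 [00100]: ((0 OR (0 AND 0)) AND ((0 XOR 0) IMPLIES (0 AND 1))) -> 0
  row 5 [00101]: ((1 OR (0 AND 0)) AND ((0 XOR 0) IMPLIES (0 AND 1))) -> 1
  row 6 [00110]: ((0 OR (0 AND 1)) AND ((1 XOR 0) IMPLIES (0 AND 1))) -> 0
  row 7 [00111]: ((1 OR (0 AND 1)) AND ((1 XOR 0) IMPLIES (0 AND 1))) -> 0
  row 8 [01000]: ((0 OR (0 AND 0)) AND ((0 XOR 1) IMPLIES (1 AND 0))) -> 0
  row 9 [01001]: ((1 OR (0 AND 0)) AND ((0 XOR 1) IMPLIES (1 AND 0))) -> 0
  row 10 [01010]: ((0 OR (0 AND 1)) AND ((1 XOR 1) IMPLIES (1 AND 0))) -> 0
  row 11 [01011]: ((1 OR (0 AND 1)) AND ((1 XOR 1) IMPLIES (1 AND 0))) -> 1
  row 12 [01100]: ((0 OR (0 AND 0)) AND ((0 XOR 1) IMPLIES (1 AND 1))) -> 0
  row 13 [01101]: ((1 OR (0 AND 0)) AND ((0 XOR 1) IMPLIES (1 AND 1))) -> 1
  row 14 [01110]: ((0 OR (0 AND 1)) AND ((1 XOR 1) IMPLIES (1 AND 1))) -> 0
  row 15 [01111]: ((1 OR (0 AND 1)) AND ((1 XOR 1) IMPLIES (1 AND 1))) -> 1
  row 16 [10000]: ((0 OR (1 AND 0)) AND ((0 XOR 0) IMPLIES (0 AND 0))) -> 0
  row 17 [10001]: ((1 OR (1 AND 0)) AND ((0 XOR 0) IMPLIES (0 AND 0))) -> 1
  row 18 [10010]: ((0 OR (1 AND 1)) AND ((1 XOR 0) IMPLIES (0 AND 0))) -> 0
  row 19 [10011]: ((1 OR (1 AND 1)) AND ((1 XOR 0) IMPLIES (0 AND 0))) -> 0
  row 20 [10100]: ((0 OR (1 AND 0)) AND ((0 XOR 0) IMPLIES (0 AND 1))) -> 0
  row 21 [10101]: ((1 OR (1 AND 0)) AND ((0 XOR 0) IMPLIES (0 AND 1))) -> 1
  row 22 [10110]: ((0 OR (1 AND 1)) AND ((1 XOR 0) IMPLIES (0 AND 1))) -> 0
  row 23 [10111]: ((1 OR (1 AND 1)) AND ((1 XOR 0) IMPLIES (0 AND 1))) -> 0
  row 24 [11000]: ((0 OR (1 AND 0)) AND ((0 XOR 1) IMPLIES (1 AND 0))) -> 0
  row 25 [11001]: ((1 OR (1 AND 0)) AND ((0 XOR 1) IMPLIES (1 AND 0))) -> 0
  row 26 [11010]: ((0 OR (1 AND 1)) AND ((1 XOR 1) IMPLIES (1 AND 0))) -> 1
  row 27 [11011]: ((1 OR (1 AND 1)) AND ((1 XOR 1) IMPLIES (1 AND 0))) -> 1
  row 28 [11100]: ((0 OR (1 AND 0)) AND ((0 XOR 1) IMPLIES (1 AND 1))) -> 0
  row 29 [11101]: ((1 OR (1 AND 0)) AND ((0 XOR 1) IMPLIES (1 AND 1))) -> 1
  row 30 [11110]: ((0 OR (1 AND 1)) AND ((1 XOR 1) IMPLIES (1 AND 1))) -> 1
  row 31 [11111]: ((1 OR (1 AND 1)) AND ((1 XOR 1) IMPLIES (1 AND 1))) -> 1
Full result column, 4 rows per line (a,b,c fixed per line; d,e runs 00..11 left to right):
  rows 0-3 [a,b,c=000]: 0100  = hex 4
  rows 4-7 [a,b,c=001]: 0100  = hex 4
  rows 8-11 [a,b,c=010]: 0001  = hex 1
  rows 12-15 [a,b,c=011]: 0101  = hex 5
  rows 16-19 [a,b,c=100]: 0100  = hex 4
  rows 20-23 [a,b,c=101]: 0100  = hex 4
  rows 24-27 [a,b,c=110]: 0011  = hex 3
  rows 28-31 [a,b,c=111]: 0111  = hex 7
Output column (row 0 .. row 31) = 01000100000101010100010000110111
Output column grouped in 4s = 0100 0100 0001 0101 0100 0100 0011 0111 = 0x44154437
Convert to decimal digit by digit (value = value*16 + digit):
  4 -> 4
  4*16 + 4 = 68
  68*16 + 1 = 1089
  1089*16 + 5 = 17429
  17429*16 + 4 = 278868
  278868*16 + 4 = 4461892
  4461892*16 + 3 = 71390275
  71390275*16 + 7 = 1142244407
Decimal = 1142244407

1142244407


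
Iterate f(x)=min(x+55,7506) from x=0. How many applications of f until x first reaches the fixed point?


Step 1: x=0, cap=7506, increment=55
Step 2: x grows by 55 each step until capped at 7506; fixed point is x=7506
Step 3: iterations = ceil(7506/55) = 137

137


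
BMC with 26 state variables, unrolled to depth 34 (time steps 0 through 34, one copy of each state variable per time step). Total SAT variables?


BMC unrolls to depth k, creating one copy of each state var for steps 0..k.
Step count = 34 + 1 = 35 (steps 0 through 34)
Vars per step = 26
Total = 26 * 35 = 910

910


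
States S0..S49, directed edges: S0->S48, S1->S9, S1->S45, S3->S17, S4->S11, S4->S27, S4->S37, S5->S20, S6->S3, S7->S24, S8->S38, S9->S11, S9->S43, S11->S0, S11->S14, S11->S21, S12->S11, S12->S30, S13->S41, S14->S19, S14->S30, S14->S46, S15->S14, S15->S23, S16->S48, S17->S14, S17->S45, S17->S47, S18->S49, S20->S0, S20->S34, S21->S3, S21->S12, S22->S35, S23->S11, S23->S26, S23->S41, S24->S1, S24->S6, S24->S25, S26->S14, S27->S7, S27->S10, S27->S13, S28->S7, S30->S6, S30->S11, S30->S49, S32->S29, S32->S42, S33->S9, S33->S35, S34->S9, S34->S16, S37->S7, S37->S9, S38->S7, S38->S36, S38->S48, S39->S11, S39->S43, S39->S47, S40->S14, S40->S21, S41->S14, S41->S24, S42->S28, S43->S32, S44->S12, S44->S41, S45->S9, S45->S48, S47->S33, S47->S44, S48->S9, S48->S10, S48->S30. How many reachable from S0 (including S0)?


BFS from S0:
  layer 0: {S0}
  layer 1: {S48}
  layer 2: {S9, S10, S30}
  layer 3: {S6, S11, S43, S49}
  layer 4: {S3, S14, S21, S32}
  layer 5: {S12, S17, S19, S29, S42, S46}
  layer 6: {S28, S45, S47}
  layer 7: {S7, S33, S44}
  layer 8: {S24, S35, S41}
  layer 9: {S1, S25}
Reachable set: {S0, S1, S3, S6, S7, S9, S10, S11, S12, S14, S17, S19, S21, S24, S25, S28, S29, S30, S32, S33, S35, S41, S42, S43, S44, S45, S46, S47, S48, S49}
Count = 30

30


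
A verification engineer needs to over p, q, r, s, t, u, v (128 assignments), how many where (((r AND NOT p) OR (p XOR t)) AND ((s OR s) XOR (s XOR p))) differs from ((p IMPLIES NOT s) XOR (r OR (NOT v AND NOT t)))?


F1 = (((r AND NOT p) OR (p XOR t)) AND ((s OR s) XOR (s XOR p)))
F2 = ((p IMPLIES NOT s) XOR (r OR (NOT v AND NOT t)))
Evaluate both on each of 128 rows (bits = p,q,r,s,t,u,v):
  row 0 [0000000]: F1=0 F2=0 -> 0
  row 1 [0000001]: F1=0 F2=1 (differ) -> 1
  row 2 [0000010]: F1=0 F2=0 -> 0
  row 3 [0000011]: F1=0 F2=1 (differ) -> 1
  row 4 [0000100]: F1=0 F2=1 (differ) -> 1
  (every remaining row is evaluated the same way; all 128 results are listed next)
Full result column, 8 rows per line (p,q,r,s fixed per line; t,u,v runs 000..111 left to right):
  rows 0-7 [p,q,r,s=0000]: 01011111  (ones: 6)
  rows 8-15 [p,q,r,s=0001]: 01011111  (ones: 6)
  rows 16-23 [p,q,r,s=0010]: 00000000  (ones: 0)
  rows 24-31 [p,q,r,s=0011]: 00000000  (ones: 0)
  rows 32-39 [p,q,r,s=0100]: 01011111  (ones: 6)
  rows 40-47 [p,q,r,s=0101]: 01011111  (ones: 6)
  rows 48-55 [p,q,r,s=0110]: 00000000  (ones: 0)
  rows 56-63 [p,q,r,s=0111]: 00000000  (ones: 0)
  rows 64-71 [p,q,r,s=1000]: 10101111  (ones: 6)
  rows 72-79 [p,q,r,s=1001]: 01010000  (ones: 2)
  rows 80-87 [p,q,r,s=1010]: 11110000  (ones: 4)
  rows 88-95 [p,q,r,s=1011]: 00001111  (ones: 4)
  rows 96-103 [p,q,r,s=1100]: 10101111  (ones: 6)
  rows 104-111 [p,q,r,s=1101]: 01010000  (ones: 2)
  rows 112-119 [p,q,r,s=1110]: 11110000  (ones: 4)
  rows 120-127 [p,q,r,s=1111]: 00001111  (ones: 4)
Disagreements = 6+6+0+0+6+6+0+0+6+2+4+4+6+2+4+4 = 56

56


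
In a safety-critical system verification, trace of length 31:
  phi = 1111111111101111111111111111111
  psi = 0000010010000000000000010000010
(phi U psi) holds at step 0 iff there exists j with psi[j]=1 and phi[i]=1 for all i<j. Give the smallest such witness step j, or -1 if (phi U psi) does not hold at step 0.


(phi U psi) at 0: need smallest j with psi[j]=1 and phi[i]=1 for all i in [0,j).
Scan from step 0:
  step 0: phi=1, psi=0 -> continue
  step 1: phi=1, psi=0 -> continue
  step 2: phi=1, psi=0 -> continue
  step 3: phi=1, psi=0 -> continue
  step 5: psi=1 and phi held for [0,5) -> witness found
Witness step = 5

5


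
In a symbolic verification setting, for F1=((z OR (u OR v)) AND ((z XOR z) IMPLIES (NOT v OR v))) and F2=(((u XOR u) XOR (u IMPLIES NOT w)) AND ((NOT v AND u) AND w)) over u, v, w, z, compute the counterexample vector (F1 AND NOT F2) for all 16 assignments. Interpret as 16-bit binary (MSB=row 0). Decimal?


F1 = ((z OR (u OR v)) AND ((z XOR z) IMPLIES (NOT v OR v)))
F2 = (((u XOR u) XOR (u IMPLIES NOT w)) AND ((NOT v AND u) AND w))
Counterexample to F1=>F2 is where F1=1 and F2=0.
Evaluate each row (bits = u,v,w,z, MSB first):
  row 0 [0000]: F1=0 F2=0 -> F1&~F2 -> 0
  row 1 [0001]: F1=1 F2=0 -> F1&~F2 -> 1
  row 2 [0010]: F1=0 F2=0 -> F1&~F2 -> 0
  row 3 [0011]: F1=1 F2=0 -> F1&~F2 -> 1
  row 4 [0100]: F1=1 F2=0 -> F1&~F2 -> 1
  row 5 [0101]: F1=1 F2=0 -> F1&~F2 -> 1
  row 6 [0110]: F1=1 F2=0 -> F1&~F2 -> 1
  row 7 [0111]: F1=1 F2=0 -> F1&~F2 -> 1
  row 8 [1000]: F1=1 F2=0 -> F1&~F2 -> 1
  row 9 [1001]: F1=1 F2=0 -> F1&~F2 -> 1
  row 10 [1010]: F1=1 F2=0 -> F1&~F2 -> 1
  row 11 [1011]: F1=1 F2=0 -> F1&~F2 -> 1
  row 12 [1100]: F1=1 F2=0 -> F1&~F2 -> 1
  row 13 [1101]: F1=1 F2=0 -> F1&~F2 -> 1
  row 14 [1110]: F1=1 F2=0 -> F1&~F2 -> 1
  row 15 [1111]: F1=1 F2=0 -> F1&~F2 -> 1
Full result column, 4 rows per line (u,v fixed per line; w,z runs 00..11 left to right):
  rows 0-3 [u,v=00]: 0101  = hex 5
  rows 4-7 [u,v=01]: 1111  = hex F
  rows 8-11 [u,v=10]: 1111  = hex F
  rows 12-15 [u,v=11]: 1111  = hex F
Counterexample vector (row 0 .. row 15) = 0101111111111111
Output column grouped in 4s = 0101 1111 1111 1111 = 0x5FFF
Convert to decimal digit by digit (value = value*16 + digit):
  5 -> 5
  5*16 + 15 (F) = 95
  95*16 + 15 (F) = 1535
  1535*16 + 15 (F) = 24575
Decimal = 24575

24575


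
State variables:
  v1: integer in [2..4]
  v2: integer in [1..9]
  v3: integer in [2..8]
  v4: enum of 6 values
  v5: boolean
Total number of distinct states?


State space = product of domain sizes of all variables.
Domain sizes:
  v1 (integer in [2..4]): 3
  v2 (integer in [1..9]): 9
  v3 (integer in [2..8]): 7
  v4 (enum of 6 values): 6
  v5 (boolean): 2
Product = 3 * 9 * 7 * 6 * 2 = 2268

2268


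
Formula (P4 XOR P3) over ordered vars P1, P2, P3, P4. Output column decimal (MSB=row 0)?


Formula: (P4 XOR P3) over P1, P2, P3, P4 (16 rows)
Evaluate each row (bits = P1,P2,P3,P4, MSB first):
  row 0 [0000]: (0 XOR 0) -> 0
  row 1 [0001]: (1 XOR 0) -> 1
  row 2 [0010]: (0 XOR 1) -> 1
  row 3 [0011]: (1 XOR 1) -> 0
  row 4 [0100]: (0 XOR 0) -> 0
  row 5 [0101]: (1 XOR 0) -> 1
  row 6 [0110]: (0 XOR 1) -> 1
  row 7 [0111]: (1 XOR 1) -> 0
  row 8 [1000]: (0 XOR 0) -> 0
  row 9 [1001]: (1 XOR 0) -> 1
  row 10 [1010]: (0 XOR 1) -> 1
  row 11 [1011]: (1 XOR 1) -> 0
  row 12 [1100]: (0 XOR 0) -> 0
  row 13 [1101]: (1 XOR 0) -> 1
  row 14 [1110]: (0 XOR 1) -> 1
  row 15 [1111]: (1 XOR 1) -> 0
Full result column, 4 rows per line (P1,P2 fixed per line; P3,P4 runs 00..11 left to right):
  rows 0-3 [P1,P2=00]: 0110  = hex 6
  rows 4-7 [P1,P2=01]: 0110  = hex 6
  rows 8-11 [P1,P2=10]: 0110  = hex 6
  rows 12-15 [P1,P2=11]: 0110  = hex 6
Output column (row 0 .. row 15) = 0110011001100110
Output column grouped in 4s = 0110 0110 0110 0110 = 0x6666
Convert to decimal digit by digit (value = value*16 + digit):
  6 -> 6
  6*16 + 6 = 102
  102*16 + 6 = 1638
  1638*16 + 6 = 26214
Decimal = 26214

26214


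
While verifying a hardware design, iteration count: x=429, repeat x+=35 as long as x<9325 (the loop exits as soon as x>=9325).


Step 1: x goes from 429 toward 9325 by 35; the body runs while x<9325, so iterations = ceil((bound-start)/step)
Step 2: Distance=8896
Step 3: ceil(8896/35)=255

255


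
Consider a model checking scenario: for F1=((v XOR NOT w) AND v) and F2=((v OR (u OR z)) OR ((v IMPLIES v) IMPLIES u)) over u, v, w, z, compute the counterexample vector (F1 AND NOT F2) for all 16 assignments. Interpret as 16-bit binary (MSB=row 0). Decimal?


F1 = ((v XOR NOT w) AND v)
F2 = ((v OR (u OR z)) OR ((v IMPLIES v) IMPLIES u))
Counterexample to F1=>F2 is where F1=1 and F2=0.
Evaluate each row (bits = u,v,w,z, MSB first):
  row 0 [0000]: F1=0 F2=0 -> F1&~F2 -> 0
  row 1 [0001]: F1=0 F2=1 -> F1&~F2 -> 0
  row 2 [0010]: F1=0 F2=0 -> F1&~F2 -> 0
  row 3 [0011]: F1=0 F2=1 -> F1&~F2 -> 0
  row 4 [0100]: F1=0 F2=1 -> F1&~F2 -> 0
  row 5 [0101]: F1=0 F2=1 -> F1&~F2 -> 0
  row 6 [0110]: F1=1 F2=1 -> F1&~F2 -> 0
  row 7 [0111]: F1=1 F2=1 -> F1&~F2 -> 0
  row 8 [1000]: F1=0 F2=1 -> F1&~F2 -> 0
  row 9 [1001]: F1=0 F2=1 -> F1&~F2 -> 0
  row 10 [1010]: F1=0 F2=1 -> F1&~F2 -> 0
  row 11 [1011]: F1=0 F2=1 -> F1&~F2 -> 0
  row 12 [1100]: F1=0 F2=1 -> F1&~F2 -> 0
  row 13 [1101]: F1=0 F2=1 -> F1&~F2 -> 0
  row 14 [1110]: F1=1 F2=1 -> F1&~F2 -> 0
  row 15 [1111]: F1=1 F2=1 -> F1&~F2 -> 0
Full result column, 4 rows per line (u,v fixed per line; w,z runs 00..11 left to right):
  rows 0-3 [u,v=00]: 0000  = hex 0
  rows 4-7 [u,v=01]: 0000  = hex 0
  rows 8-11 [u,v=10]: 0000  = hex 0
  rows 12-15 [u,v=11]: 0000  = hex 0
Counterexample vector (row 0 .. row 15) = 0000000000000000
Output column grouped in 4s = 0000 0000 0000 0000 = 0x0000
Convert to decimal digit by digit (value = value*16 + digit):
  0 -> 0
  0*16 + 0 = 0
  0*16 + 0 = 0
  0*16 + 0 = 0
Decimal = 0

0


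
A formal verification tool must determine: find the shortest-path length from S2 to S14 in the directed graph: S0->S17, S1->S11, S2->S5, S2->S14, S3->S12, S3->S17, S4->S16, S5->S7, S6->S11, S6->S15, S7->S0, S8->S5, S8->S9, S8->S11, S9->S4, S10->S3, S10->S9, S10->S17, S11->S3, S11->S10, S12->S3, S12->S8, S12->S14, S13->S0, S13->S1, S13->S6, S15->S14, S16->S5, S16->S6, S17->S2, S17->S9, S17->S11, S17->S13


BFS layer-by-layer from S2:
  dist 0: {S2}
  dist 1: {S5, S14}
  -> S14 reached at distance 1
Shortest path length = 1

1


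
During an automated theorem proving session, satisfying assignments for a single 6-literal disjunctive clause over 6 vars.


Step 1: Total=2^6=64
Step 2: Unsat when all 6 false: 2^0=1
Step 3: Sat=64-1=63

63


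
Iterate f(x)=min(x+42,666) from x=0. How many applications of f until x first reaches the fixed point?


Step 1: x=0, cap=666, increment=42
Step 2: x grows by 42 each step until capped at 666; fixed point is x=666
Step 3: iterations = ceil(666/42) = 16

16


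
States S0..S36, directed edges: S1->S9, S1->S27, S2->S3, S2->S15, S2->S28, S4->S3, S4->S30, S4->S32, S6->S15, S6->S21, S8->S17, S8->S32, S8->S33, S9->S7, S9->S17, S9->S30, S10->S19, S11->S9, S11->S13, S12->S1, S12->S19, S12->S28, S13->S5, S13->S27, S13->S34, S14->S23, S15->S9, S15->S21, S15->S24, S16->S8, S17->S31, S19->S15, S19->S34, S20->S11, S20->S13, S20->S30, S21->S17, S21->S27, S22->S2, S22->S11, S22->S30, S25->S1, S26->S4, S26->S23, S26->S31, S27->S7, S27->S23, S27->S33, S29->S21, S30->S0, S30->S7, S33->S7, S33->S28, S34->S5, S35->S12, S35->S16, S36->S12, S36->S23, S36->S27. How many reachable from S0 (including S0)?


BFS from S0:
  layer 0: {S0}
Reachable set: {S0}
Count = 1

1


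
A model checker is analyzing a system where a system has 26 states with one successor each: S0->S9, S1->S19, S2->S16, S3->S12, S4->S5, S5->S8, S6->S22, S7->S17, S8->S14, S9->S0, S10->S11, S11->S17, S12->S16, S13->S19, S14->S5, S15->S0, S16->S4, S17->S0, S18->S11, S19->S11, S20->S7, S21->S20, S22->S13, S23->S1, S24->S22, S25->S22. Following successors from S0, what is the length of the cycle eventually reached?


Trace from S0 until a state repeats:
  S0 -> S9 -> S0
S0 first seen at step 0, revisited at step 2.
Cycle length = 2 - 0 = 2

2


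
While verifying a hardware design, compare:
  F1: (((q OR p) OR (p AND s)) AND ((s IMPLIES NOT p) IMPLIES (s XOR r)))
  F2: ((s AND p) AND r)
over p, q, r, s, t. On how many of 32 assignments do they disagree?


F1 = (((q OR p) OR (p AND s)) AND ((s IMPLIES NOT p) IMPLIES (s XOR r)))
F2 = ((s AND p) AND r)
Evaluate both on each of 32 rows (bits = p,q,r,s,t):
  row 0 [00000]: F1=0 F2=0 -> 0
  row 1 [00001]: F1=0 F2=0 -> 0
  row 2 [00010]: F1=0 F2=0 -> 0
  row 3 [00011]: F1=0 F2=0 -> 0
  row 4 [00100]: F1=0 F2=0 -> 0
  row 5 [00101]: F1=0 F2=0 -> 0
  row 6 [00110]: F1=0 F2=0 -> 0
  row 7 [00111]: F1=0 F2=0 -> 0
  row 8 [01000]: F1=0 F2=0 -> 0
  row 9 [01001]: F1=0 F2=0 -> 0
  row 10 [01010]: F1=1 F2=0 (differ) -> 1
  row 11 [01011]: F1=1 F2=0 (differ) -> 1
  row 12 [01100]: F1=1 F2=0 (differ) -> 1
  row 13 [01101]: F1=1 F2=0 (differ) -> 1
  row 14 [01110]: F1=0 F2=0 -> 0
  row 15 [01111]: F1=0 F2=0 -> 0
  row 16 [10000]: F1=0 F2=0 -> 0
  row 17 [10001]: F1=0 F2=0 -> 0
  row 18 [10010]: F1=1 F2=0 (differ) -> 1
  row 19 [10011]: F1=1 F2=0 (differ) -> 1
  row 20 [10100]: F1=1 F2=0 (differ) -> 1
  row 21 [10101]: F1=1 F2=0 (differ) -> 1
  row 22 [10110]: F1=1 F2=1 -> 0
  row 23 [10111]: F1=1 F2=1 -> 0
  row 24 [11000]: F1=0 F2=0 -> 0
  row 25 [11001]: F1=0 F2=0 -> 0
  row 26 [11010]: F1=1 F2=0 (differ) -> 1
  row 27 [11011]: F1=1 F2=0 (differ) -> 1
  row 28 [11100]: F1=1 F2=0 (differ) -> 1
  row 29 [11101]: F1=1 F2=0 (differ) -> 1
  row 30 [11110]: F1=1 F2=1 -> 0
  row 31 [11111]: F1=1 F2=1 -> 0
Full result column, 8 rows per line (p,q fixed per line; r,s,t runs 000..111 left to right):
  rows 0-7 [p,q=00]: 00000000  (ones: 0)
  rows 8-15 [p,q=01]: 00111100  (ones: 4)
  rows 16-23 [p,q=10]: 00111100  (ones: 4)
  rows 24-31 [p,q=11]: 00111100  (ones: 4)
Disagreements = 0+4+4+4 = 12

12


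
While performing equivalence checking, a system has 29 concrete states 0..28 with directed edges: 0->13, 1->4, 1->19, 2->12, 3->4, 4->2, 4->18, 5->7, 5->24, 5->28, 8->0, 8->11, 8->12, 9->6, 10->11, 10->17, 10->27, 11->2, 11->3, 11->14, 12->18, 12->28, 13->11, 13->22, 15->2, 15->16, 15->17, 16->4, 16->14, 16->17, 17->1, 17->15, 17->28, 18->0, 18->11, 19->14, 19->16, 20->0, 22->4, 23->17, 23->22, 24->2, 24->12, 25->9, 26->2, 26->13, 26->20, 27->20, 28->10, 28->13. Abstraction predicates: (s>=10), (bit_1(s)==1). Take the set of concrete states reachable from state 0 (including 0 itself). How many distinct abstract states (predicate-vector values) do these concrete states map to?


BFS from 0:
Concrete reachable: {0, 1, 2, 3, 4, 10, 11, 12, 13, 14, 15, 16, 17, 18, 19, 20, 22, 27, 28}
Abstract via predicates (s>=10), (bit_1(s)==1):
  (0,0) <- {0, 1, 4}
  (0,1) <- {2, 3}
  (1,0) <- {12, 13, 16, 17, 20, 28}
  (1,1) <- {10, 11, 14, 15, 18, 19, 22, 27}
Distinct abstract states = 4

4


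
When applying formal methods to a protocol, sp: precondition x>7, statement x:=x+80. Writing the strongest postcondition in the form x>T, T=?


Formula: sp(P, x:=E) = exists old_x. (x = E[old_x/x]) AND P[old_x/x] (old_x is the value of x before the assignment; eliminate old_x by solving x = E[old_x/x] for old_x)
Step 1: Precondition P: x>7, i.e. old_x > 7
Step 2: Assignment gives x = old_x + 80, so old_x = x - 80
Step 3: Substitute into P: x - 80 > 7
Step 4: Simplify: x > 7+80 = 87

87


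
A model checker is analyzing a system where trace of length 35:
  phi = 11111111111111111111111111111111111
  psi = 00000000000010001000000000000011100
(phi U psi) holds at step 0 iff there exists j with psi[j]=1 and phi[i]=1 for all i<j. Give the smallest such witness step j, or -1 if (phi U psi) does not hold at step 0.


(phi U psi) at 0: need smallest j with psi[j]=1 and phi[i]=1 for all i in [0,j).
Scan from step 0:
  step 0: phi=1, psi=0 -> continue
  step 1: phi=1, psi=0 -> continue
  step 2: phi=1, psi=0 -> continue
  step 3: phi=1, psi=0 -> continue
  step 12: psi=1 and phi held for [0,12) -> witness found
Witness step = 12

12


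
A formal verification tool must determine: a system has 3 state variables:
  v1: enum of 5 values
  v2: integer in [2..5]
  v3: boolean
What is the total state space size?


State space = product of domain sizes of all variables.
Domain sizes:
  v1 (enum of 5 values): 5
  v2 (integer in [2..5]): 4
  v3 (boolean): 2
Product = 5 * 4 * 2 = 40

40


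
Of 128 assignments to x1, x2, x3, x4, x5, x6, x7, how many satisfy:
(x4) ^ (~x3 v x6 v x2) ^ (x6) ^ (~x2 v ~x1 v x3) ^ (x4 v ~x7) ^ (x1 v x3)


CNF with 6 clauses over 7 vars (128 assignments).
An assignment satisfies CNF iff every clause has >=1 true literal.
Check each row (bits = x1,x2,x3,x4,x5,x6,x7; clause T/F shown):
  row 0 [0000000]: clauses=FTFTTF -> 0
  row 1 [0000001]: clauses=FTFTFF -> 0
  row 2 [0000010]: clauses=FTTTTF -> 0
  row 3 [0000011]: clauses=FTTTFF -> 0
  row 4 [0000100]: clauses=FTFTTF -> 0
  (every remaining row is evaluated the same way; all 128 results are listed next)
Full result column, 8 rows per line (x1,x2,x3,x4 fixed per line; x5,x6,x7 runs 000..111 left to right):
  rows 0-7 [x1,x2,x3,x4=0000]: 00000000  (ones: 0)
  rows 8-15 [x1,x2,x3,x4=0001]: 00000000  (ones: 0)
  rows 16-23 [x1,x2,x3,x4=0010]: 00000000  (ones: 0)
  rows 24-31 [x1,x2,x3,x4=0011]: 00110011  (ones: 4)
  rows 32-39 [x1,x2,x3,x4=0100]: 00000000  (ones: 0)
  rows 40-47 [x1,x2,x3,x4=0101]: 00000000  (ones: 0)
  rows 48-55 [x1,x2,x3,x4=0110]: 00000000  (ones: 0)
  rows 56-63 [x1,x2,x3,x4=0111]: 00110011  (ones: 4)
  rows 64-71 [x1,x2,x3,x4=1000]: 00000000  (ones: 0)
  rows 72-79 [x1,x2,x3,x4=1001]: 00110011  (ones: 4)
  rows 80-87 [x1,x2,x3,x4=1010]: 00000000  (ones: 0)
  rows 88-95 [x1,x2,x3,x4=1011]: 00110011  (ones: 4)
  rows 96-103 [x1,x2,x3,x4=1100]: 00000000  (ones: 0)
  rows 104-111 [x1,x2,x3,x4=1101]: 00000000  (ones: 0)
  rows 112-119 [x1,x2,x3,x4=1110]: 00000000  (ones: 0)
  rows 120-127 [x1,x2,x3,x4=1111]: 00110011  (ones: 4)
Satisfying assignments = 0+0+0+4+0+0+0+4+0+4+0+4+0+0+0+4 = 20

20


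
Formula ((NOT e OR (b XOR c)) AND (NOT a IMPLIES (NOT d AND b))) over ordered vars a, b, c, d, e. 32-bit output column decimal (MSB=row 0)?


Formula: ((NOT e OR (b XOR c)) AND (NOT a IMPLIES (NOT d AND b))) over a, b, c, d, e (32 rows)
Evaluate each row (bits = a,b,c,d,e, MSB first):
  row 0 [00000]: ((NOT 0 OR (0 XOR 0)) AND (NOT 0 IMPLIES (NOT 0 AND 0))) -> 0
  row 1 [00001]: ((NOT 1 OR (0 XOR 0)) AND (NOT 0 IMPLIES (NOT 0 AND 0))) -> 0
  row 2 [00010]: ((NOT 0 OR (0 XOR 0)) AND (NOT 0 IMPLIES (NOT 1 AND 0))) -> 0
  row 3 [00011]: ((NOT 1 OR (0 XOR 0)) AND (NOT 0 IMPLIES (NOT 1 AND 0))) -> 0
  row 4 [00100]: ((NOT 0 OR (0 XOR 1)) AND (NOT 0 IMPLIES (NOT 0 AND 0))) -> 0
  row 5 [00101]: ((NOT 1 OR (0 XOR 1)) AND (NOT 0 IMPLIES (NOT 0 AND 0))) -> 0
  row 6 [00110]: ((NOT 0 OR (0 XOR 1)) AND (NOT 0 IMPLIES (NOT 1 AND 0))) -> 0
  row 7 [00111]: ((NOT 1 OR (0 XOR 1)) AND (NOT 0 IMPLIES (NOT 1 AND 0))) -> 0
  row 8 [01000]: ((NOT 0 OR (1 XOR 0)) AND (NOT 0 IMPLIES (NOT 0 AND 1))) -> 1
  row 9 [01001]: ((NOT 1 OR (1 XOR 0)) AND (NOT 0 IMPLIES (NOT 0 AND 1))) -> 1
  row 10 [01010]: ((NOT 0 OR (1 XOR 0)) AND (NOT 0 IMPLIES (NOT 1 AND 1))) -> 0
  row 11 [01011]: ((NOT 1 OR (1 XOR 0)) AND (NOT 0 IMPLIES (NOT 1 AND 1))) -> 0
  row 12 [01100]: ((NOT 0 OR (1 XOR 1)) AND (NOT 0 IMPLIES (NOT 0 AND 1))) -> 1
  row 13 [01101]: ((NOT 1 OR (1 XOR 1)) AND (NOT 0 IMPLIES (NOT 0 AND 1))) -> 0
  row 14 [01110]: ((NOT 0 OR (1 XOR 1)) AND (NOT 0 IMPLIES (NOT 1 AND 1))) -> 0
  row 15 [01111]: ((NOT 1 OR (1 XOR 1)) AND (NOT 0 IMPLIES (NOT 1 AND 1))) -> 0
  row 16 [10000]: ((NOT 0 OR (0 XOR 0)) AND (NOT 1 IMPLIES (NOT 0 AND 0))) -> 1
  row 17 [10001]: ((NOT 1 OR (0 XOR 0)) AND (NOT 1 IMPLIES (NOT 0 AND 0))) -> 0
  row 18 [10010]: ((NOT 0 OR (0 XOR 0)) AND (NOT 1 IMPLIES (NOT 1 AND 0))) -> 1
  row 19 [10011]: ((NOT 1 OR (0 XOR 0)) AND (NOT 1 IMPLIES (NOT 1 AND 0))) -> 0
  row 20 [10100]: ((NOT 0 OR (0 XOR 1)) AND (NOT 1 IMPLIES (NOT 0 AND 0))) -> 1
  row 21 [10101]: ((NOT 1 OR (0 XOR 1)) AND (NOT 1 IMPLIES (NOT 0 AND 0))) -> 1
  row 22 [10110]: ((NOT 0 OR (0 XOR 1)) AND (NOT 1 IMPLIES (NOT 1 AND 0))) -> 1
  row 23 [10111]: ((NOT 1 OR (0 XOR 1)) AND (NOT 1 IMPLIES (NOT 1 AND 0))) -> 1
  row 24 [11000]: ((NOT 0 OR (1 XOR 0)) AND (NOT 1 IMPLIES (NOT 0 AND 1))) -> 1
  row 25 [11001]: ((NOT 1 OR (1 XOR 0)) AND (NOT 1 IMPLIES (NOT 0 AND 1))) -> 1
  row 26 [11010]: ((NOT 0 OR (1 XOR 0)) AND (NOT 1 IMPLIES (NOT 1 AND 1))) -> 1
  row 27 [11011]: ((NOT 1 OR (1 XOR 0)) AND (NOT 1 IMPLIES (NOT 1 AND 1))) -> 1
  row 28 [11100]: ((NOT 0 OR (1 XOR 1)) AND (NOT 1 IMPLIES (NOT 0 AND 1))) -> 1
  row 29 [11101]: ((NOT 1 OR (1 XOR 1)) AND (NOT 1 IMPLIES (NOT 0 AND 1))) -> 0
  row 30 [11110]: ((NOT 0 OR (1 XOR 1)) AND (NOT 1 IMPLIES (NOT 1 AND 1))) -> 1
  row 31 [11111]: ((NOT 1 OR (1 XOR 1)) AND (NOT 1 IMPLIES (NOT 1 AND 1))) -> 0
Full result column, 4 rows per line (a,b,c fixed per line; d,e runs 00..11 left to right):
  rows 0-3 [a,b,c=000]: 0000  = hex 0
  rows 4-7 [a,b,c=001]: 0000  = hex 0
  rows 8-11 [a,b,c=010]: 1100  = hex C
  rows 12-15 [a,b,c=011]: 1000  = hex 8
  rows 16-19 [a,b,c=100]: 1010  = hex A
  rows 20-23 [a,b,c=101]: 1111  = hex F
  rows 24-27 [a,b,c=110]: 1111  = hex F
  rows 28-31 [a,b,c=111]: 1010  = hex A
Output column (row 0 .. row 31) = 00000000110010001010111111111010
Output column grouped in 4s = 0000 0000 1100 1000 1010 1111 1111 1010 = 0x00C8AFFA
Convert to decimal digit by digit (value = value*16 + digit):
  0 -> 0
  0*16 + 0 = 0
  0*16 + 12 (C) = 12
  12*16 + 8 = 200
  200*16 + 10 (A) = 3210
  3210*16 + 15 (F) = 51375
  51375*16 + 15 (F) = 822015
  822015*16 + 10 (A) = 13152250
Decimal = 13152250

13152250
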